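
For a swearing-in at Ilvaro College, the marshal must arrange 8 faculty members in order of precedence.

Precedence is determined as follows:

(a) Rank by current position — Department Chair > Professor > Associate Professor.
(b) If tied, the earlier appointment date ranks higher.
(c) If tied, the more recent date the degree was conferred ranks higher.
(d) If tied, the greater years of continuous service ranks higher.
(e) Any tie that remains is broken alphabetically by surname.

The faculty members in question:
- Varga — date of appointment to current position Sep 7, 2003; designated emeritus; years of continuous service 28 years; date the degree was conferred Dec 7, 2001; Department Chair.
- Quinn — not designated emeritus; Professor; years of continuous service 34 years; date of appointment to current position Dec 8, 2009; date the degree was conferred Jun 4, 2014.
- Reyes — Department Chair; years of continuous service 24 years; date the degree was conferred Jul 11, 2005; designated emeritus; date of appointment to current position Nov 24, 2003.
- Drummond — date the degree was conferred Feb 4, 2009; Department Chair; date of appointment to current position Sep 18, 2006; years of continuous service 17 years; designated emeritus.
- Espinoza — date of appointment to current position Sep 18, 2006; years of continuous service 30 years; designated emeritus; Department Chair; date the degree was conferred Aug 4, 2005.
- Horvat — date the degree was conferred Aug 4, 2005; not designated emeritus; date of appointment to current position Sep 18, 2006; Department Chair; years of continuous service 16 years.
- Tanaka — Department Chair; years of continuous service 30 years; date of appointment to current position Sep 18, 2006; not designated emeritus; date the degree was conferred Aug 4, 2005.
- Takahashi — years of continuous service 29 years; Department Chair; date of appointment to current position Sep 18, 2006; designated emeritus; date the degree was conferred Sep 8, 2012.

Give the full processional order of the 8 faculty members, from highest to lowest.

By current position: Varga, Reyes, Takahashi, Drummond, Espinoza, Tanaka and Horvat (Department Chair); then Quinn (Professor).
Among Varga, Reyes, Takahashi, Drummond, Espinoza, Tanaka and Horvat, by date of appointment to current position (earlier first): Varga (Sep 7, 2003) before Reyes (Nov 24, 2003) before Takahashi, Drummond, Espinoza, Tanaka and Horvat (Sep 18, 2006).
Among Takahashi, Drummond, Espinoza, Tanaka and Horvat, by date the degree was conferred (later first): Takahashi (Sep 8, 2012) before Drummond (Feb 4, 2009) before Espinoza, Tanaka and Horvat (Aug 4, 2005).
Among Espinoza, Tanaka and Horvat, by years of continuous service (higher first): Espinoza and Tanaka (30 years) before Horvat (16 years).
Among Espinoza and Tanaka, alphabetically by surname: Espinoza before Tanaka.
Full order: Varga, Reyes, Takahashi, Drummond, Espinoza, Tanaka, Horvat, Quinn.

Varga, Reyes, Takahashi, Drummond, Espinoza, Tanaka, Horvat, Quinn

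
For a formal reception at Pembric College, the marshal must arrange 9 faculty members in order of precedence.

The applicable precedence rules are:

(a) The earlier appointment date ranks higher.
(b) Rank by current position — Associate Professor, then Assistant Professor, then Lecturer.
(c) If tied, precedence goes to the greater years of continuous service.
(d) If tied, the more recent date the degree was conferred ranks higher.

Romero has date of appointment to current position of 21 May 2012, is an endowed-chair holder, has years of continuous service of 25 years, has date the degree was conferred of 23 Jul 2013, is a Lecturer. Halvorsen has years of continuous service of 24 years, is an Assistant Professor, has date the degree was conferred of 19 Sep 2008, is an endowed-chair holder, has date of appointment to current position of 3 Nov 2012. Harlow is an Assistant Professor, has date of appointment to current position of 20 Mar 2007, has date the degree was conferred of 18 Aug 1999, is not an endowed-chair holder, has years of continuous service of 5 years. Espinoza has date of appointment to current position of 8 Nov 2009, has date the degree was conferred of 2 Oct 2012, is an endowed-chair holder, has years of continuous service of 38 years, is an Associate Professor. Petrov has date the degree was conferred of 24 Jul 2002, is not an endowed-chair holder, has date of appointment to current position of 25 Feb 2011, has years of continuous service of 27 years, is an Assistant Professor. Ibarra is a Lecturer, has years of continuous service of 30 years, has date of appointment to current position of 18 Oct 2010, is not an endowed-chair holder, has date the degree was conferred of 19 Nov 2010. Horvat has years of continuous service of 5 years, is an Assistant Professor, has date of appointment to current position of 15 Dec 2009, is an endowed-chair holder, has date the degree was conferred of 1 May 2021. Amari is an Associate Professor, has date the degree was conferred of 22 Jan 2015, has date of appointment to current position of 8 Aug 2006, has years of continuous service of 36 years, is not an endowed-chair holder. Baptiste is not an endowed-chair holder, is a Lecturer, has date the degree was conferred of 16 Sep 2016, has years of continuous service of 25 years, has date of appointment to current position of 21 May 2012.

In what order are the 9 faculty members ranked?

By date of appointment to current position (earlier first): Amari (8 Aug 2006); then Harlow (20 Mar 2007); then Espinoza (8 Nov 2009); then Horvat (15 Dec 2009); then Ibarra (18 Oct 2010); then Petrov (25 Feb 2011); then Baptiste and Romero (both 21 May 2012); then Halvorsen (3 Nov 2012).
Baptiste and Romero are each Lecturer, so the next rule applies.
Baptiste and Romero both have years of continuous service 25 years, so the next rule applies.
Among Baptiste and Romero, by date the degree was conferred (later first): Baptiste (16 Sep 2016) before Romero (23 Jul 2013).
Full order: Amari, Harlow, Espinoza, Horvat, Ibarra, Petrov, Baptiste, Romero, Halvorsen.

Amari, Harlow, Espinoza, Horvat, Ibarra, Petrov, Baptiste, Romero, Halvorsen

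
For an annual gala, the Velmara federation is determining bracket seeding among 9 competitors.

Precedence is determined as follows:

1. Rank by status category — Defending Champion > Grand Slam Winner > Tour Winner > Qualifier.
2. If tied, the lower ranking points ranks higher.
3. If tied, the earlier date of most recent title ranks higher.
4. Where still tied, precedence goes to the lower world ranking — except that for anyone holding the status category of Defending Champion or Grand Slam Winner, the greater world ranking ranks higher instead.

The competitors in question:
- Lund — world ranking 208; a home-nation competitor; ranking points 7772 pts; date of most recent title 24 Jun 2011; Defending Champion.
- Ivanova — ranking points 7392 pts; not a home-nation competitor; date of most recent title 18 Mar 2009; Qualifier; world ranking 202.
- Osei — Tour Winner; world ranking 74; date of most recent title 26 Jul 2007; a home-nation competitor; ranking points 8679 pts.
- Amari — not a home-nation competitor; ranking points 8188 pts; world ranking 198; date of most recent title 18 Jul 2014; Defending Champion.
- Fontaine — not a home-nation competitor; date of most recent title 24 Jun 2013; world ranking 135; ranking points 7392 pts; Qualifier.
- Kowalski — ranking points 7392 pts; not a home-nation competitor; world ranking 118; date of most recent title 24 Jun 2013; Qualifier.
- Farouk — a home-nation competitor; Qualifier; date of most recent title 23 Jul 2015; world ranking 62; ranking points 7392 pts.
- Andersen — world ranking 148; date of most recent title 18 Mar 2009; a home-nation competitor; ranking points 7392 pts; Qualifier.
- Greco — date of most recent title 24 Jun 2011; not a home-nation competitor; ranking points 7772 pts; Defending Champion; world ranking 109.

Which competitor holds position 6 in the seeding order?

By status category: Lund, Greco and Amari (Defending Champion); then Osei (Tour Winner); then Andersen, Ivanova, Kowalski, Fontaine and Farouk (Qualifier).
Among Lund, Greco and Amari, by ranking points (lower first): Lund and Greco (7772 pts) before Amari (8188 pts).
Lund and Greco both have date of most recent title 24 Jun 2011, so the next rule applies.
Among Lund and Greco, by world ranking (higher first) (reversed rule for this group): Lund (208) before Greco (109).
Andersen, Ivanova, Kowalski, Fontaine and Farouk all have ranking points 7392 pts, so the next rule applies.
Among Andersen, Ivanova, Kowalski, Fontaine and Farouk, by date of most recent title (earlier first): Andersen and Ivanova (18 Mar 2009) before Kowalski and Fontaine (24 Jun 2013) before Farouk (23 Jul 2015).
Among Andersen and Ivanova, by world ranking (lower first): Andersen (148) before Ivanova (202).
Among Kowalski and Fontaine, by world ranking (lower first): Kowalski (118) before Fontaine (135).
Order: Lund, Greco, Amari, Osei, Andersen, Ivanova, Kowalski, Fontaine, Farouk.

Ivanova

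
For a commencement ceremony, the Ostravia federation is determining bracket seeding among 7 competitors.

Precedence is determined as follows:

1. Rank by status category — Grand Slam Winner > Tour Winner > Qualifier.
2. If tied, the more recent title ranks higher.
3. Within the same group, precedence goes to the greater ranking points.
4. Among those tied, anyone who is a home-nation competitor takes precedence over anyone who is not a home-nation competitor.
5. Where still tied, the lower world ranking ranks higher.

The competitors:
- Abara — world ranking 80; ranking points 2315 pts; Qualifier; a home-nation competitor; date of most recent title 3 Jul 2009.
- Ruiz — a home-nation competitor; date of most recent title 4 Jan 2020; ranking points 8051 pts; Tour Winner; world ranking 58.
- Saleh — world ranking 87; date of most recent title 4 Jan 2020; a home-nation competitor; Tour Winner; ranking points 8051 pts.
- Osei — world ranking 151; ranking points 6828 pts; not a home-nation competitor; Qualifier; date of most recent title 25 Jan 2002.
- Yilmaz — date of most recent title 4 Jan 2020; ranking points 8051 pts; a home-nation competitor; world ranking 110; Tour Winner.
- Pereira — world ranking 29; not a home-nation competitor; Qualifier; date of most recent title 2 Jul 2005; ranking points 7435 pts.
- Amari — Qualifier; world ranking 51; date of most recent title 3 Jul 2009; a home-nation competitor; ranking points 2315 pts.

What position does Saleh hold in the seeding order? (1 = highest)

2

By status category: Ruiz, Saleh and Yilmaz (Tour Winner); then Amari, Abara, Pereira and Osei (Qualifier).
Ruiz, Saleh and Yilmaz all have date of most recent title 4 Jan 2020, so the next rule applies.
Ruiz, Saleh and Yilmaz all have ranking points 8051 pts, so the next rule applies.
Ruiz, Saleh and Yilmaz are each a home-nation competitor, so the next rule applies.
Among Ruiz, Saleh and Yilmaz, by world ranking (lower first): Ruiz (58) before Saleh (87) before Yilmaz (110).
Among Amari, Abara, Pereira and Osei, by date of most recent title (later first): Amari and Abara (3 Jul 2009) before Pereira (2 Jul 2005) before Osei (25 Jan 2002).
Amari and Abara both have ranking points 2315 pts, so the next rule applies.
Amari and Abara are each a home-nation competitor, so the next rule applies.
Among Amari and Abara, by world ranking (lower first): Amari (51) before Abara (80).
Order: Ruiz, Saleh, Yilmaz, Amari, Abara, Pereira, Osei. So position 2.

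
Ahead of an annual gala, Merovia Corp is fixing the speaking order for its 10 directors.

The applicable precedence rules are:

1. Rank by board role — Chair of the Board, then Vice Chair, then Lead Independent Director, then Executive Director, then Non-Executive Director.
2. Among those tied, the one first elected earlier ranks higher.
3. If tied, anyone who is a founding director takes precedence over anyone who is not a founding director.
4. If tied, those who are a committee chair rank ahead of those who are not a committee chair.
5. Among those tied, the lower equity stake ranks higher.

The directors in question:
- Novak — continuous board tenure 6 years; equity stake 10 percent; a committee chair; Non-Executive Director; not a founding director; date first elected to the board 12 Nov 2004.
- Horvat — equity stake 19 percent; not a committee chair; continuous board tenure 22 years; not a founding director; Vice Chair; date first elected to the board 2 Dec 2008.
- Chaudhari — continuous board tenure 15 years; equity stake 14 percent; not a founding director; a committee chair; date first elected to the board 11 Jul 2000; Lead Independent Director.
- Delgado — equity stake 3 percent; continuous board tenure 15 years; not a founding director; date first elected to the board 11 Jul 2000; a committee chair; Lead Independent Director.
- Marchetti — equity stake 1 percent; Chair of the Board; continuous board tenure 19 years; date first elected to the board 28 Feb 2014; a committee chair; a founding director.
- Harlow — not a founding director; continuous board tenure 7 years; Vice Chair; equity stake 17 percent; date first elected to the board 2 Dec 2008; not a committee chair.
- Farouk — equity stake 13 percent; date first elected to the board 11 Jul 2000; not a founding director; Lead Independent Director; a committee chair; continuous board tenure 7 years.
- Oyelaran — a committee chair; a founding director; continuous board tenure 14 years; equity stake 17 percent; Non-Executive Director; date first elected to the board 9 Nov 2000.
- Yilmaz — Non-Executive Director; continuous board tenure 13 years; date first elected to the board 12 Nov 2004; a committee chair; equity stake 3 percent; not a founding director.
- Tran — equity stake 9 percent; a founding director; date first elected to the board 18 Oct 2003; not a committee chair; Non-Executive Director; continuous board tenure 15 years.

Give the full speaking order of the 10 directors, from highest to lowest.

By board role: Marchetti (Chair of the Board); then Harlow and Horvat (Vice Chair); then Delgado, Farouk and Chaudhari (Lead Independent Director); then Oyelaran, Tran, Yilmaz and Novak (Non-Executive Director).
Harlow and Horvat both have date first elected to the board 2 Dec 2008, so the next rule applies.
Harlow and Horvat are each not a founding director, so the next rule applies.
Harlow and Horvat are each not a committee chair, so the next rule applies.
Among Harlow and Horvat, by equity stake (lower first): Harlow (17 percent) before Horvat (19 percent).
Delgado, Farouk and Chaudhari all have date first elected to the board 11 Jul 2000, so the next rule applies.
Delgado, Farouk and Chaudhari are each not a founding director, so the next rule applies.
Delgado, Farouk and Chaudhari are each a committee chair, so the next rule applies.
Among Delgado, Farouk and Chaudhari, by equity stake (lower first): Delgado (3 percent) before Farouk (13 percent) before Chaudhari (14 percent).
Among Oyelaran, Tran, Yilmaz and Novak, by date first elected to the board (earlier first): Oyelaran (9 Nov 2000) before Tran (18 Oct 2003) before Yilmaz and Novak (12 Nov 2004).
Yilmaz and Novak are each not a founding director, so the next rule applies.
Yilmaz and Novak are each a committee chair, so the next rule applies.
Among Yilmaz and Novak, by equity stake (lower first): Yilmaz (3 percent) before Novak (10 percent).
Full order: Marchetti, Harlow, Horvat, Delgado, Farouk, Chaudhari, Oyelaran, Tran, Yilmaz, Novak.

Marchetti, Harlow, Horvat, Delgado, Farouk, Chaudhari, Oyelaran, Tran, Yilmaz, Novak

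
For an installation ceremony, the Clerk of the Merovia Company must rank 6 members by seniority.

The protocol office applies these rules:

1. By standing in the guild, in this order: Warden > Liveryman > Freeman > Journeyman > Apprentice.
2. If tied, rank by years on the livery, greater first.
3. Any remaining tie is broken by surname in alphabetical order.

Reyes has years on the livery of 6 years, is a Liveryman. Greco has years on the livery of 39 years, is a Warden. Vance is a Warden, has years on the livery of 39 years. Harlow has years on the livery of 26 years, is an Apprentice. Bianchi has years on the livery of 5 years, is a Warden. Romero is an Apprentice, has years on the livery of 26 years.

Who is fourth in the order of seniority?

By standing in the guild: Greco, Vance and Bianchi (Warden); then Reyes (Liveryman); then Harlow and Romero (Apprentice).
Among Greco, Vance and Bianchi, by years on the livery (higher first): Greco and Vance (39 years) before Bianchi (5 years).
Among Greco and Vance, alphabetically by surname: Greco before Vance.
Harlow and Romero both have years on the livery 26 years, so the next rule applies.
Among Harlow and Romero, alphabetically by surname: Harlow before Romero.
Order: Greco, Vance, Bianchi, Reyes, Harlow, Romero.

Reyes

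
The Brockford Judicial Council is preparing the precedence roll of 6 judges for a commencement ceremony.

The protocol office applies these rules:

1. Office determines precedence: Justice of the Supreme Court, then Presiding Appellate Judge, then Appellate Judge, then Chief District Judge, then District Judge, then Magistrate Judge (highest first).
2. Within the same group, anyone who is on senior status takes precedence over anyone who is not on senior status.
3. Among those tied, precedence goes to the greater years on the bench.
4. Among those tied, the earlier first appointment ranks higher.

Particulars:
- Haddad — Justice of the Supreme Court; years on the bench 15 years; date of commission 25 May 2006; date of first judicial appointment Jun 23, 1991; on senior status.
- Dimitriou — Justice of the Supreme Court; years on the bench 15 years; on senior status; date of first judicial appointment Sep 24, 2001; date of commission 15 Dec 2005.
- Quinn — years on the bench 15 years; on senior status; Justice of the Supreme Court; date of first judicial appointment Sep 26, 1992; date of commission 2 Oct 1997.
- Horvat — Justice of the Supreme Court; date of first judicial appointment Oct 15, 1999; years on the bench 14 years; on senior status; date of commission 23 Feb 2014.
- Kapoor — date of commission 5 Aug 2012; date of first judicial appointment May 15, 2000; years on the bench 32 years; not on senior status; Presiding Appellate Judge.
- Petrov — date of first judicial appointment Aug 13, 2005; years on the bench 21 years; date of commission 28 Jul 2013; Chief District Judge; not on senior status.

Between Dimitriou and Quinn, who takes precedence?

By office: Haddad, Quinn, Dimitriou and Horvat (Justice of the Supreme Court); then Kapoor (Presiding Appellate Judge); then Petrov (Chief District Judge).
Haddad, Quinn, Dimitriou and Horvat are each on senior status, so the next rule applies.
Among Haddad, Quinn, Dimitriou and Horvat, by years on the bench (higher first): Haddad, Quinn and Dimitriou (15 years) before Horvat (14 years).
Among Haddad, Quinn and Dimitriou, by date of first judicial appointment (earlier first): Haddad (Jun 23, 1991) before Quinn (Sep 26, 1992) before Dimitriou (Sep 24, 2001).
So Quinn takes precedence.

Quinn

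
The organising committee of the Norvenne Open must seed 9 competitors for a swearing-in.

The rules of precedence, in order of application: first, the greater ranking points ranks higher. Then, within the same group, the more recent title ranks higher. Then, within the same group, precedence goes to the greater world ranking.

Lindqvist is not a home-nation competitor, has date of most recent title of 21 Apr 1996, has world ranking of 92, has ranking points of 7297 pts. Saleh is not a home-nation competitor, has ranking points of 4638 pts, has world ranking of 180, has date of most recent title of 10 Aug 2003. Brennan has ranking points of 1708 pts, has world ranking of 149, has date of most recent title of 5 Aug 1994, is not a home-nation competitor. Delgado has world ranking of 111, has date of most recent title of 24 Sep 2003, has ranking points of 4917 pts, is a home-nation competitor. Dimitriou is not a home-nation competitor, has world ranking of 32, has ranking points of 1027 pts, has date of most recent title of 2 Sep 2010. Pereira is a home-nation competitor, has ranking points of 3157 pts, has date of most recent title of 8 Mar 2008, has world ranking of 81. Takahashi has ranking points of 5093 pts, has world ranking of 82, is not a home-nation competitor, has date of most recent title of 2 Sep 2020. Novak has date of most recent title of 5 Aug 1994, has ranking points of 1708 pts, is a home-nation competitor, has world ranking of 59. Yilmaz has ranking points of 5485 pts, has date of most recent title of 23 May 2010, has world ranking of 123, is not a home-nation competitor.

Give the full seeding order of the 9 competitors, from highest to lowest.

Lindqvist, Yilmaz, Takahashi, Delgado, Saleh, Pereira, Brennan, Novak, Dimitriou

By ranking points (higher first): Lindqvist (7297 pts); then Yilmaz (5485 pts); then Takahashi (5093 pts); then Delgado (4917 pts); then Saleh (4638 pts); then Pereira (3157 pts); then Brennan and Novak (both 1708 pts); then Dimitriou (1027 pts).
Brennan and Novak both have date of most recent title 5 Aug 1994, so the next rule applies.
Among Brennan and Novak, by world ranking (higher first): Brennan (149) before Novak (59).
Full order: Lindqvist, Yilmaz, Takahashi, Delgado, Saleh, Pereira, Brennan, Novak, Dimitriou.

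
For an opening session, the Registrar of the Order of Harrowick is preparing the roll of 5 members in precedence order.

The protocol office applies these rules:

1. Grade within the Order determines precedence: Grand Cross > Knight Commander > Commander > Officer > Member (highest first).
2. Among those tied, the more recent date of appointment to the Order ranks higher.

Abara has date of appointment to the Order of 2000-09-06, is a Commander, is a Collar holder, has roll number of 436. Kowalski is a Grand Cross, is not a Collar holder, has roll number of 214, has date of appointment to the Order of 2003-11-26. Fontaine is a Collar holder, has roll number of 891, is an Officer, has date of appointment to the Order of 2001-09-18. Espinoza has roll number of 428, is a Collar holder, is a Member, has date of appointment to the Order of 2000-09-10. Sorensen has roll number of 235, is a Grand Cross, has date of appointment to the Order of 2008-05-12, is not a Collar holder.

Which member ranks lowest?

Espinoza

By grade within the Order: Sorensen and Kowalski (Grand Cross); then Abara (Commander); then Fontaine (Officer); then Espinoza (Member).
Among Sorensen and Kowalski, by date of appointment to the Order (later first): Sorensen (2008-05-12) before Kowalski (2003-11-26).
Order: Sorensen, Kowalski, Abara, Fontaine, Espinoza.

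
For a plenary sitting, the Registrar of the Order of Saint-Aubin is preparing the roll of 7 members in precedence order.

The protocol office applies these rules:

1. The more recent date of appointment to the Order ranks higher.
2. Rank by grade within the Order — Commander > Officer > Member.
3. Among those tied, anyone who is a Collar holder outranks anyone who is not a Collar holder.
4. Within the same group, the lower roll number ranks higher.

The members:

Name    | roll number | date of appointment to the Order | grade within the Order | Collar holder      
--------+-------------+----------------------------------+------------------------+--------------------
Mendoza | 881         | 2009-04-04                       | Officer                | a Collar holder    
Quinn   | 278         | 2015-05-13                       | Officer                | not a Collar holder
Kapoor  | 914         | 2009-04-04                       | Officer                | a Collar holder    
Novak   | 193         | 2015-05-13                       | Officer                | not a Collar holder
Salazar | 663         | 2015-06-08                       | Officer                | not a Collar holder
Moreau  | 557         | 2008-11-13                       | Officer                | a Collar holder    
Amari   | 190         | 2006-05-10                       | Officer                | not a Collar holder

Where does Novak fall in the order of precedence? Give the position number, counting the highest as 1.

By date of appointment to the Order (later first): Salazar (2015-06-08); then Novak and Quinn (both 2015-05-13); then Mendoza and Kapoor (both 2009-04-04); then Moreau (2008-11-13); then Amari (2006-05-10).
Novak and Quinn are each Officer, so the next rule applies.
Novak and Quinn are each not a Collar holder, so the next rule applies.
Among Novak and Quinn, by roll number (lower first): Novak (193) before Quinn (278).
Mendoza and Kapoor are each Officer, so the next rule applies.
Mendoza and Kapoor are each a Collar holder, so the next rule applies.
Among Mendoza and Kapoor, by roll number (lower first): Mendoza (881) before Kapoor (914).
Order: Salazar, Novak, Quinn, Mendoza, Kapoor, Moreau, Amari. So position 2.

2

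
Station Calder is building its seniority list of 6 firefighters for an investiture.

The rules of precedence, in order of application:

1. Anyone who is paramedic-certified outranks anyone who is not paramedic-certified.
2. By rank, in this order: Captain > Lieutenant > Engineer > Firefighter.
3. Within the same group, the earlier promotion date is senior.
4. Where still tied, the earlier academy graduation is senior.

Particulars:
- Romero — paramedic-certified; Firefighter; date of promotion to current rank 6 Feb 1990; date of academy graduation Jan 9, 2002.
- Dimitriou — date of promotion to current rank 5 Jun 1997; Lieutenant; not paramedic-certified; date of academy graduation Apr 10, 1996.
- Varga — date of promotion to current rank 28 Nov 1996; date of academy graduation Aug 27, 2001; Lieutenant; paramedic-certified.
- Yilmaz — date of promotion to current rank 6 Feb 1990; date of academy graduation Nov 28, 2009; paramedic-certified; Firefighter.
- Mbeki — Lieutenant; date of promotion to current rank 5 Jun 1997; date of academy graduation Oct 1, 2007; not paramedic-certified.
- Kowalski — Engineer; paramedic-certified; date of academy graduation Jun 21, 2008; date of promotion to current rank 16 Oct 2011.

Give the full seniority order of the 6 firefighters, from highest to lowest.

Varga, Kowalski, Romero, Yilmaz, Dimitriou, Mbeki

By the first rule: Varga, Kowalski, Romero and Yilmaz (each paramedic-certified); then Dimitriou and Mbeki (both not paramedic-certified).
Among Varga, Kowalski, Romero and Yilmaz, by rank: Varga (Lieutenant) before Kowalski (Engineer) before Romero and Yilmaz (Firefighter).
Romero and Yilmaz both have date of promotion to current rank 6 Feb 1990, so the next rule applies.
Among Romero and Yilmaz, by date of academy graduation (earlier first): Romero (Jan 9, 2002) before Yilmaz (Nov 28, 2009).
Dimitriou and Mbeki are each Lieutenant, so the next rule applies.
Dimitriou and Mbeki both have date of promotion to current rank 5 Jun 1997, so the next rule applies.
Among Dimitriou and Mbeki, by date of academy graduation (earlier first): Dimitriou (Apr 10, 1996) before Mbeki (Oct 1, 2007).
Full order: Varga, Kowalski, Romero, Yilmaz, Dimitriou, Mbeki.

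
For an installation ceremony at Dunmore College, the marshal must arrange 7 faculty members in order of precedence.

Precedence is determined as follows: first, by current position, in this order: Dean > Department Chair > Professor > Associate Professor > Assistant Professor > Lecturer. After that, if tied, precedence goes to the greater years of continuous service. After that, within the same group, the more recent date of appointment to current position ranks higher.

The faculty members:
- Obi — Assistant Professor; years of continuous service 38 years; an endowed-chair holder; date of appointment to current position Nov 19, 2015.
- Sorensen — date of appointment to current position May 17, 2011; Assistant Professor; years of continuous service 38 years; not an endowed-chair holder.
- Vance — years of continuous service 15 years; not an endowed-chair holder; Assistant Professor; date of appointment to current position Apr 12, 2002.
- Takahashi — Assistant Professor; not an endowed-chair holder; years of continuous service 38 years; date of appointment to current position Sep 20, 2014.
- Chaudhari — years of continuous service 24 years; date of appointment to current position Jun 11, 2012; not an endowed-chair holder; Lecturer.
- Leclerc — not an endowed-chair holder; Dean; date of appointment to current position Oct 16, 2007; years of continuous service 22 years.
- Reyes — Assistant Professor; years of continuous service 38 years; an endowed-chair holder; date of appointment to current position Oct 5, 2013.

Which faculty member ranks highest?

Leclerc

By current position: Leclerc (Dean); then Obi, Takahashi, Reyes, Sorensen and Vance (Assistant Professor); then Chaudhari (Lecturer).
Among Obi, Takahashi, Reyes, Sorensen and Vance, by years of continuous service (higher first): Obi, Takahashi, Reyes and Sorensen (38 years) before Vance (15 years).
Among Obi, Takahashi, Reyes and Sorensen, by date of appointment to current position (later first): Obi (Nov 19, 2015) before Takahashi (Sep 20, 2014) before Reyes (Oct 5, 2013) before Sorensen (May 17, 2011).
Order: Leclerc, Obi, Takahashi, Reyes, Sorensen, Vance, Chaudhari.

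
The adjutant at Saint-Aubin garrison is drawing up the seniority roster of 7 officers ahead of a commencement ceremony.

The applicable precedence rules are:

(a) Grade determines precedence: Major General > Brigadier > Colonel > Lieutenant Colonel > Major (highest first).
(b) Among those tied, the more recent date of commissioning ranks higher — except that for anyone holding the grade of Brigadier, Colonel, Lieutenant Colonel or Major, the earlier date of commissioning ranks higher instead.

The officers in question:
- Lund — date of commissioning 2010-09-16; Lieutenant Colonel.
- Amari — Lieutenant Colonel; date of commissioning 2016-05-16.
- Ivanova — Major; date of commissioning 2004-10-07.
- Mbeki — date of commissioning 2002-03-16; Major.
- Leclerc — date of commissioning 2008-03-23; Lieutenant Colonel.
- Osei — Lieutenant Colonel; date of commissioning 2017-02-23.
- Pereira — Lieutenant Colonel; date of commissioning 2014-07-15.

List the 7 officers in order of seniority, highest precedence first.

Leclerc, Lund, Pereira, Amari, Osei, Mbeki, Ivanova

By grade: Leclerc, Lund, Pereira, Amari and Osei (Lieutenant Colonel); then Mbeki and Ivanova (Major).
Among Leclerc, Lund, Pereira, Amari and Osei, by date of commissioning (earlier first) (reversed rule for this group): Leclerc (2008-03-23) before Lund (2010-09-16) before Pereira (2014-07-15) before Amari (2016-05-16) before Osei (2017-02-23).
Among Mbeki and Ivanova, by date of commissioning (earlier first) (reversed rule for this group): Mbeki (2002-03-16) before Ivanova (2004-10-07).
Full order: Leclerc, Lund, Pereira, Amari, Osei, Mbeki, Ivanova.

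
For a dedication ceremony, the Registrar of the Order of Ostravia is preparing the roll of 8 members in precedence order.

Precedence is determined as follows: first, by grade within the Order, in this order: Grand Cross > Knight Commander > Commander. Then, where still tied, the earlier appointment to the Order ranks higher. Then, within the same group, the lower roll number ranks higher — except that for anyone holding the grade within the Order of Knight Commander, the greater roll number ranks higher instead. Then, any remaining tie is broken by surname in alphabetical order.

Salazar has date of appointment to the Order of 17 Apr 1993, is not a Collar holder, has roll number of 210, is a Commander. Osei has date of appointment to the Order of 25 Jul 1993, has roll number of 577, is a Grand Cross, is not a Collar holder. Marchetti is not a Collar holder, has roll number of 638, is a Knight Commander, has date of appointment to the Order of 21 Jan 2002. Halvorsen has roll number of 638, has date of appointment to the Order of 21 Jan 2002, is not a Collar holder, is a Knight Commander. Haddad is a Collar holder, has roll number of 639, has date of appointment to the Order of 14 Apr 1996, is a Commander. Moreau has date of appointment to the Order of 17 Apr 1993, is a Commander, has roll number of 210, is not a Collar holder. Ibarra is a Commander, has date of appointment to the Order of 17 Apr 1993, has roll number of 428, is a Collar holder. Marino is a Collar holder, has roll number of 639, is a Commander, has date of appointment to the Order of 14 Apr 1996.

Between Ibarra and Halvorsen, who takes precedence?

By grade within the Order: Osei (Grand Cross); then Halvorsen and Marchetti (Knight Commander); then Moreau, Salazar, Ibarra, Haddad and Marino (Commander).
Halvorsen and Marchetti both have date of appointment to the Order 21 Jan 2002, so the next rule applies.
Halvorsen and Marchetti both have roll number 638, so the next rule applies.
Among Halvorsen and Marchetti, alphabetically by surname: Halvorsen before Marchetti.
Among Moreau, Salazar, Ibarra, Haddad and Marino, by date of appointment to the Order (earlier first): Moreau, Salazar and Ibarra (17 Apr 1993) before Haddad and Marino (14 Apr 1996).
Among Moreau, Salazar and Ibarra, by roll number (lower first): Moreau and Salazar (210) before Ibarra (428).
Among Moreau and Salazar, alphabetically by surname: Moreau before Salazar.
Haddad and Marino both have roll number 639, so the next rule applies.
Among Haddad and Marino, alphabetically by surname: Haddad before Marino.
So Halvorsen takes precedence.

Halvorsen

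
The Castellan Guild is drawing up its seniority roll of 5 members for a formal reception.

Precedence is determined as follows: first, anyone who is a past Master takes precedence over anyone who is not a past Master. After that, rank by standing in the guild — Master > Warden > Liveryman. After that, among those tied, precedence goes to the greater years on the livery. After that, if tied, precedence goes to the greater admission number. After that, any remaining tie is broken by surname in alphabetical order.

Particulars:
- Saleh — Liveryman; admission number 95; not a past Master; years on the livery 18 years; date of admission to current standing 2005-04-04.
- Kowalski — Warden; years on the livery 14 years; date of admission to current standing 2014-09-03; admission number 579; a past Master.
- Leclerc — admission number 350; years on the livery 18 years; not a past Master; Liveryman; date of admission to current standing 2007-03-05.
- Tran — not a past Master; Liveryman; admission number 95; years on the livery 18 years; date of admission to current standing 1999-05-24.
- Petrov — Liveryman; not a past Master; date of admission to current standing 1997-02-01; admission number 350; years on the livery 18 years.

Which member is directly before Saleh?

Petrov

By the first rule: Kowalski (a past Master); then Leclerc, Petrov, Saleh and Tran (each not a past Master).
Leclerc, Petrov, Saleh and Tran are each Liveryman, so the next rule applies.
Leclerc, Petrov, Saleh and Tran all have years on the livery 18 years, so the next rule applies.
Among Leclerc, Petrov, Saleh and Tran, by admission number (higher first): Leclerc and Petrov (350) before Saleh and Tran (95).
Among Leclerc and Petrov, alphabetically by surname: Leclerc before Petrov.
Among Saleh and Tran, alphabetically by surname: Saleh before Tran.
Order: Kowalski, Leclerc, Petrov, Saleh, Tran.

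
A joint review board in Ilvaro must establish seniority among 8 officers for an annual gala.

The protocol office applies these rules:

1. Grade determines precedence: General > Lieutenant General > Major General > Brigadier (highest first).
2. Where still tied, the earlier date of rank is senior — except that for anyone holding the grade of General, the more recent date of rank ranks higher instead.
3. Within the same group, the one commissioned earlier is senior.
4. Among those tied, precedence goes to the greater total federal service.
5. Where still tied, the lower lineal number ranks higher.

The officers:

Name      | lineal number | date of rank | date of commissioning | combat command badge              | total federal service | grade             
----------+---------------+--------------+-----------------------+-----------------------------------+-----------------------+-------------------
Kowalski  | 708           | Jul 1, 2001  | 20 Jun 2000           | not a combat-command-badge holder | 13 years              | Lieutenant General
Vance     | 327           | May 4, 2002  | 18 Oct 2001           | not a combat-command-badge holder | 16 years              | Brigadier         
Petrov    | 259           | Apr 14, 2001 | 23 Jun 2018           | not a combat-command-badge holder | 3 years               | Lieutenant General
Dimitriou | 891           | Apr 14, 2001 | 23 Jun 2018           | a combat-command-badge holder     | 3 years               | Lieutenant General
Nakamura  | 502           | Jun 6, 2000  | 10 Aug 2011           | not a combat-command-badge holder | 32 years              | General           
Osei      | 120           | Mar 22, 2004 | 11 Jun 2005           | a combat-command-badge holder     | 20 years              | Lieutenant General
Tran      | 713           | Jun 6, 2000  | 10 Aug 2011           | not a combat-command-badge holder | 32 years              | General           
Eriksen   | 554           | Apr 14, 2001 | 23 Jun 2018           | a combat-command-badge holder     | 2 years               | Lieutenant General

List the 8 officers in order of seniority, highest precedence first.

Nakamura, Tran, Petrov, Dimitriou, Eriksen, Kowalski, Osei, Vance

By grade: Nakamura and Tran (General); then Petrov, Dimitriou, Eriksen, Kowalski and Osei (Lieutenant General); then Vance (Brigadier).
Nakamura and Tran both have date of rank Jun 6, 2000, so the next rule applies.
Nakamura and Tran both have date of commissioning 10 Aug 2011, so the next rule applies.
Nakamura and Tran both have total federal service 32 years, so the next rule applies.
Among Nakamura and Tran, by lineal number (lower first): Nakamura (502) before Tran (713).
Among Petrov, Dimitriou, Eriksen, Kowalski and Osei, by date of rank (earlier first): Petrov, Dimitriou and Eriksen (Apr 14, 2001) before Kowalski (Jul 1, 2001) before Osei (Mar 22, 2004).
Petrov, Dimitriou and Eriksen all have date of commissioning 23 Jun 2018, so the next rule applies.
Among Petrov, Dimitriou and Eriksen, by total federal service (higher first): Petrov and Dimitriou (3 years) before Eriksen (2 years).
Among Petrov and Dimitriou, by lineal number (lower first): Petrov (259) before Dimitriou (891).
Full order: Nakamura, Tran, Petrov, Dimitriou, Eriksen, Kowalski, Osei, Vance.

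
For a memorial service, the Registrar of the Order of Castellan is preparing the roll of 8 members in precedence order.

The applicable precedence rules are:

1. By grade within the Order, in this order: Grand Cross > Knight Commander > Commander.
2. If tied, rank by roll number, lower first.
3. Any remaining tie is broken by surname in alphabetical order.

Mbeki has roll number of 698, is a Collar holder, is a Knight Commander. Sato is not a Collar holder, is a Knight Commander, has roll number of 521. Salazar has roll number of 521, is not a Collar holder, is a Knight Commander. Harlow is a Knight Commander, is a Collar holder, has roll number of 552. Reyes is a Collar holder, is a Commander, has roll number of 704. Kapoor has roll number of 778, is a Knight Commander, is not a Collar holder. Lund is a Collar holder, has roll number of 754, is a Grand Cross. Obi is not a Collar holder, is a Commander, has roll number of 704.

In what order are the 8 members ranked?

By grade within the Order: Lund (Grand Cross); then Salazar, Sato, Harlow, Mbeki and Kapoor (Knight Commander); then Obi and Reyes (Commander).
Among Salazar, Sato, Harlow, Mbeki and Kapoor, by roll number (lower first): Salazar and Sato (521) before Harlow (552) before Mbeki (698) before Kapoor (778).
Among Salazar and Sato, alphabetically by surname: Salazar before Sato.
Obi and Reyes both have roll number 704, so the next rule applies.
Among Obi and Reyes, alphabetically by surname: Obi before Reyes.
Full order: Lund, Salazar, Sato, Harlow, Mbeki, Kapoor, Obi, Reyes.

Lund, Salazar, Sato, Harlow, Mbeki, Kapoor, Obi, Reyes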